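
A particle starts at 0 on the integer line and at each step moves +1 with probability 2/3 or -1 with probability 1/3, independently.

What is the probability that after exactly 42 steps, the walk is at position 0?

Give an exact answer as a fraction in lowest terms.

To be at 0 after 42 steps: need exactly 21 steps of +1 and 21 of -1.
Number of such sequences: C(42,21) = 538257874440
Each has probability (2/3)^21 · (1/3)^21 = 2097152/109418989131512359209
P = 538257874440 · 2097152/109418989131512359209 = 376269525965864960/36472996377170786403

Answer: 376269525965864960/36472996377170786403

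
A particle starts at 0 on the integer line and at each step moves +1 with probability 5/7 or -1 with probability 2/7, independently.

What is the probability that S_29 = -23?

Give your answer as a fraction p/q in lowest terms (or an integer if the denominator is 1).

To reach position -23 after 29 steps: need 3 steps of +1 and 26 steps of -1.
Number of such sequences: C(29,3) = 3654
Each has probability (5/7)^3 · (2/7)^26 = 8388608000/3219905755813179726837607
P = 3654 · 8388608000/3219905755813179726837607 = 4378853376000/459986536544739960976801

Answer: 4378853376000/459986536544739960976801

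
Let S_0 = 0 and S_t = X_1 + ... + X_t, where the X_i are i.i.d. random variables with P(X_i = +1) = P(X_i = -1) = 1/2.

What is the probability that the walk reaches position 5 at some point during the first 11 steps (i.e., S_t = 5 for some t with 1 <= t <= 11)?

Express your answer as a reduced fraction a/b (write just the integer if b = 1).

Count via complement. Let g(t,s) = #length-t paths at position s with S_1..S_t all ≠ 5.
g(t,s) = g(t-1,s-1) + g(t-1,s+1) for s ≠ 5; g(t,5) = 0.
t=0: g(0,0)=1
t=1: g(1,-1)=1 g(1,1)=1
t=2: g(2,-2)=1 g(2,0)=2 g(2,2)=1
t=3: g(3,-3)=1 g(3,-1)=3 g(3,1)=3 g(3,3)=1
t=4: g(4,-4)=1 g(4,-2)=4 g(4,0)=6 g(4,2)=4 g(4,4)=1
t=5: g(5,-5)=1 g(5,-3)=5 g(5,-1)=10 g(5,1)=10 g(5,3)=5
t=6: g(6,-6)=1 g(6,-4)=6 g(6,-2)=15 g(6,0)=20 g(6,2)=15 g(6,4)=5
t=7: g(7,-7)=1 g(7,-5)=7 g(7,-3)=21 g(7,-1)=35 g(7,1)=35 g(7,3)=20
t=8: g(8,-8)=1 g(8,-6)=8 g(8,-4)=28 g(8,-2)=56 g(8,0)=70 g(8,2)=55 g(8,4)=20
t=9: g(9,-9)=1 g(9,-7)=9 g(9,-5)=36 g(9,-3)=84 g(9,-1)=126 g(9,1)=125 g(9,3)=75
t=10: g(10,-10)=1 g(10,-8)=10 g(10,-6)=45 g(10,-4)=120 g(10,-2)=210 g(10,0)=251 g(10,2)=200 g(10,4)=75
t=11: g(11,-11)=1 g(11,-9)=11 g(11,-7)=55 g(11,-5)=165 g(11,-3)=330 g(11,-1)=461 g(11,1)=451 g(11,3)=275
Paths never hitting 5: Σ_s g(11,s) = 1749
Paths hitting 5: 2^11 - 1749 = 299
P = 299/2048 = 299/2048

Answer: 299/2048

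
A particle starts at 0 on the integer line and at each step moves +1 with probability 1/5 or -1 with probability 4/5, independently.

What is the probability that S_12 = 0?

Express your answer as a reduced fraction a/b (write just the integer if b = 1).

To be at 0 after 12 steps: need exactly 6 steps of +1 and 6 of -1.
Number of such sequences: C(12,6) = 924
Each has probability (1/5)^6 · (4/5)^6 = 4096/244140625
P = 924 · 4096/244140625 = 3784704/244140625

Answer: 3784704/244140625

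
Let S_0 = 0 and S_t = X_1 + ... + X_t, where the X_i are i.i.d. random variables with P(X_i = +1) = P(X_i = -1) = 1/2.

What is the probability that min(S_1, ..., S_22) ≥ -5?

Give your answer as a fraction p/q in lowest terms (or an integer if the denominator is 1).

Answer: 1656667/2097152

Derivation:
Let f(t,s) = #length-t paths at position s with S_1..S_t all ≥ -5.
f(t,s) = f(t-1,s-1) + f(t-1,s+1) for s ≥ -5; f(t,s) = 0 for s < -5.
t=0: f(0,0)=1
t=1: f(1,-1)=1 f(1,1)=1
t=2: f(2,-2)=1 f(2,0)=2 f(2,2)=1
t=3: f(3,-3)=1 f(3,-1)=3 f(3,1)=3 f(3,3)=1
t=4: f(4,-4)=1 f(4,-2)=4 f(4,0)=6 f(4,2)=4 f(4,4)=1
t=5: f(5,-5)=1 f(5,-3)=5 f(5,-1)=10 f(5,1)=10 f(5,3)=5 f(5,5)=1
t=6: f(6,-4)=6 f(6,-2)=15 f(6,0)=20 f(6,2)=15 f(6,4)=6 f(6,6)=1
t=7: f(7,-5)=6 f(7,-3)=21 f(7,-1)=35 f(7,1)=35 f(7,3)=21 f(7,5)=7 f(7,7)=1
t=8: f(8,-4)=27 f(8,-2)=56 f(8,0)=70 f(8,2)=56 f(8,4)=28 f(8,6)=8 f(8,8)=1
t=9: f(9,-5)=27 f(9,-3)=83 f(9,-1)=126 f(9,1)=126 f(9,3)=84 f(9,5)=36 f(9,7)=9 f(9,9)=1
t=10: f(10,-4)=110 f(10,-2)=209 f(10,0)=252 f(10,2)=210 f(10,4)=120 f(10,6)=45 f(10,8)=10 f(10,10)=1
t=11: f(11,-5)=110 f(11,-3)=319 f(11,-1)=461 f(11,1)=462 f(11,3)=330 f(11,5)=165 f(11,7)=55 f(11,9)=11 f(11,11)=1
t=12: f(12,-4)=429 f(12,-2)=780 f(12,0)=923 f(12,2)=792 f(12,4)=495 f(12,6)=220 f(12,8)=66 f(12,10)=12 f(12,12)=1
t=13: f(13,-5)=429 f(13,-3)=1209 f(13,-1)=1703 f(13,1)=1715 f(13,3)=1287 f(13,5)=715 f(13,7)=286 f(13,9)=78 f(13,11)=13 f(13,13)=1
t=14: f(14,-4)=1638 f(14,-2)=2912 f(14,0)=3418 f(14,2)=3002 f(14,4)=2002 f(14,6)=1001 f(14,8)=364 f(14,10)=91 f(14,12)=14 f(14,14)=1
t=15: f(15,-5)=1638 f(15,-3)=4550 f(15,-1)=6330 f(15,1)=6420 f(15,3)=5004 f(15,5)=3003 f(15,7)=1365 f(15,9)=455 f(15,11)=105 f(15,13)=15 f(15,15)=1
t=16: f(16,-4)=6188 f(16,-2)=10880 f(16,0)=12750 f(16,2)=11424 f(16,4)=8007 f(16,6)=4368 f(16,8)=1820 f(16,10)=560 f(16,12)=120 f(16,14)=16 f(16,16)=1
t=17: f(17,-5)=6188 f(17,-3)=17068 f(17,-1)=23630 f(17,1)=24174 f(17,3)=19431 f(17,5)=12375 f(17,7)=6188 f(17,9)=2380 f(17,11)=680 f(17,13)=136 f(17,15)=17 f(17,17)=1
t=18: f(18,-4)=23256 f(18,-2)=40698 f(18,0)=47804 f(18,2)=43605 f(18,4)=31806 f(18,6)=18563 f(18,8)=8568 f(18,10)=3060 f(18,12)=816 f(18,14)=153 f(18,16)=18 f(18,18)=1
t=19: f(19,-5)=23256 f(19,-3)=63954 f(19,-1)=88502 f(19,1)=91409 f(19,3)=75411 f(19,5)=50369 f(19,7)=27131 f(19,9)=11628 f(19,11)=3876 f(19,13)=969 f(19,15)=171 f(19,17)=19 f(19,19)=1
t=20: f(20,-4)=87210 f(20,-2)=152456 f(20,0)=179911 f(20,2)=166820 f(20,4)=125780 f(20,6)=77500 f(20,8)=38759 f(20,10)=15504 f(20,12)=4845 f(20,14)=1140 f(20,16)=190 f(20,18)=20 f(20,20)=1
t=21: f(21,-5)=87210 f(21,-3)=239666 f(21,-1)=332367 f(21,1)=346731 f(21,3)=292600 f(21,5)=203280 f(21,7)=116259 f(21,9)=54263 f(21,11)=20349 f(21,13)=5985 f(21,15)=1330 f(21,17)=210 f(21,19)=21 f(21,21)=1
t=22: f(22,-4)=326876 f(22,-2)=572033 f(22,0)=679098 f(22,2)=639331 f(22,4)=495880 f(22,6)=319539 f(22,8)=170522 f(22,10)=74612 f(22,12)=26334 f(22,14)=7315 f(22,16)=1540 f(22,18)=231 f(22,20)=22 f(22,22)=1
Σ_s f(22,s) = 3313334
P = 3313334/4194304 = 1656667/2097152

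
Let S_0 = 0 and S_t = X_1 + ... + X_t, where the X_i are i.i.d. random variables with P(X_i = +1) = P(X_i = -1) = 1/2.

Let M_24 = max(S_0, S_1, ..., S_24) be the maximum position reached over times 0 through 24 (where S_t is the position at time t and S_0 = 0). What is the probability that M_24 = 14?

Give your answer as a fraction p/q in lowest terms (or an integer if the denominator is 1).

Let M_24 = max(S_0,...,S_24). Use the reflection principle: for j ≥ 1, #{paths with M_24 ≥ j} = #{S_24 ≥ j} + #{S_24 ≥ j+1}.
By reflection, #{M_24 ≥ 14} = #{S_24 ≥ 14} + #{S_24 ≥ 15} = 55455 + 12951 = 68406.
#{M_24 ≥ 15} = #{S_24 ≥ 15} + #{S_24 ≥ 16} = 12951 + 12951 = 25902.
#{M_24 = 14} = 68406 - 25902 = 42504.
P(M_24 = 14) = 42504/16777216 = 5313/2097152

Answer: 5313/2097152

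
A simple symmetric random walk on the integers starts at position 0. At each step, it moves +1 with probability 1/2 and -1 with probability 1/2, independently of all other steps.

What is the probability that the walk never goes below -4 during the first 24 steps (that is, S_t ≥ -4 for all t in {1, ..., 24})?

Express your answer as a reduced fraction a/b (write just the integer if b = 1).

Answer: 2904739/4194304

Derivation:
Let f(t,s) = #length-t paths at position s with S_1..S_t all ≥ -4.
f(t,s) = f(t-1,s-1) + f(t-1,s+1) for s ≥ -4; f(t,s) = 0 for s < -4.
t=0: f(0,0)=1
t=1: f(1,-1)=1 f(1,1)=1
t=2: f(2,-2)=1 f(2,0)=2 f(2,2)=1
t=3: f(3,-3)=1 f(3,-1)=3 f(3,1)=3 f(3,3)=1
t=4: f(4,-4)=1 f(4,-2)=4 f(4,0)=6 f(4,2)=4 f(4,4)=1
t=5: f(5,-3)=5 f(5,-1)=10 f(5,1)=10 f(5,3)=5 f(5,5)=1
t=6: f(6,-4)=5 f(6,-2)=15 f(6,0)=20 f(6,2)=15 f(6,4)=6 f(6,6)=1
t=7: f(7,-3)=20 f(7,-1)=35 f(7,1)=35 f(7,3)=21 f(7,5)=7 f(7,7)=1
t=8: f(8,-4)=20 f(8,-2)=55 f(8,0)=70 f(8,2)=56 f(8,4)=28 f(8,6)=8 f(8,8)=1
t=9: f(9,-3)=75 f(9,-1)=125 f(9,1)=126 f(9,3)=84 f(9,5)=36 f(9,7)=9 f(9,9)=1
t=10: f(10,-4)=75 f(10,-2)=200 f(10,0)=251 f(10,2)=210 f(10,4)=120 f(10,6)=45 f(10,8)=10 f(10,10)=1
t=11: f(11,-3)=275 f(11,-1)=451 f(11,1)=461 f(11,3)=330 f(11,5)=165 f(11,7)=55 f(11,9)=11 f(11,11)=1
t=12: f(12,-4)=275 f(12,-2)=726 f(12,0)=912 f(12,2)=791 f(12,4)=495 f(12,6)=220 f(12,8)=66 f(12,10)=12 f(12,12)=1
t=13: f(13,-3)=1001 f(13,-1)=1638 f(13,1)=1703 f(13,3)=1286 f(13,5)=715 f(13,7)=286 f(13,9)=78 f(13,11)=13 f(13,13)=1
t=14: f(14,-4)=1001 f(14,-2)=2639 f(14,0)=3341 f(14,2)=2989 f(14,4)=2001 f(14,6)=1001 f(14,8)=364 f(14,10)=91 f(14,12)=14 f(14,14)=1
t=15: f(15,-3)=3640 f(15,-1)=5980 f(15,1)=6330 f(15,3)=4990 f(15,5)=3002 f(15,7)=1365 f(15,9)=455 f(15,11)=105 f(15,13)=15 f(15,15)=1
t=16: f(16,-4)=3640 f(16,-2)=9620 f(16,0)=12310 f(16,2)=11320 f(16,4)=7992 f(16,6)=4367 f(16,8)=1820 f(16,10)=560 f(16,12)=120 f(16,14)=16 f(16,16)=1
t=17: f(17,-3)=13260 f(17,-1)=21930 f(17,1)=23630 f(17,3)=19312 f(17,5)=12359 f(17,7)=6187 f(17,9)=2380 f(17,11)=680 f(17,13)=136 f(17,15)=17 f(17,17)=1
t=18: f(18,-4)=13260 f(18,-2)=35190 f(18,0)=45560 f(18,2)=42942 f(18,4)=31671 f(18,6)=18546 f(18,8)=8567 f(18,10)=3060 f(18,12)=816 f(18,14)=153 f(18,16)=18 f(18,18)=1
t=19: f(19,-3)=48450 f(19,-1)=80750 f(19,1)=88502 f(19,3)=74613 f(19,5)=50217 f(19,7)=27113 f(19,9)=11627 f(19,11)=3876 f(19,13)=969 f(19,15)=171 f(19,17)=19 f(19,19)=1
t=20: f(20,-4)=48450 f(20,-2)=129200 f(20,0)=169252 f(20,2)=163115 f(20,4)=124830 f(20,6)=77330 f(20,8)=38740 f(20,10)=15503 f(20,12)=4845 f(20,14)=1140 f(20,16)=190 f(20,18)=20 f(20,20)=1
t=21: f(21,-3)=177650 f(21,-1)=298452 f(21,1)=332367 f(21,3)=287945 f(21,5)=202160 f(21,7)=116070 f(21,9)=54243 f(21,11)=20348 f(21,13)=5985 f(21,15)=1330 f(21,17)=210 f(21,19)=21 f(21,21)=1
t=22: f(22,-4)=177650 f(22,-2)=476102 f(22,0)=630819 f(22,2)=620312 f(22,4)=490105 f(22,6)=318230 f(22,8)=170313 f(22,10)=74591 f(22,12)=26333 f(22,14)=7315 f(22,16)=1540 f(22,18)=231 f(22,20)=22 f(22,22)=1
t=23: f(23,-3)=653752 f(23,-1)=1106921 f(23,1)=1251131 f(23,3)=1110417 f(23,5)=808335 f(23,7)=488543 f(23,9)=244904 f(23,11)=100924 f(23,13)=33648 f(23,15)=8855 f(23,17)=1771 f(23,19)=253 f(23,21)=23 f(23,23)=1
t=24: f(24,-4)=653752 f(24,-2)=1760673 f(24,0)=2358052 f(24,2)=2361548 f(24,4)=1918752 f(24,6)=1296878 f(24,8)=733447 f(24,10)=345828 f(24,12)=134572 f(24,14)=42503 f(24,16)=10626 f(24,18)=2024 f(24,20)=276 f(24,22)=24 f(24,24)=1
Σ_s f(24,s) = 11618956
P = 11618956/16777216 = 2904739/4194304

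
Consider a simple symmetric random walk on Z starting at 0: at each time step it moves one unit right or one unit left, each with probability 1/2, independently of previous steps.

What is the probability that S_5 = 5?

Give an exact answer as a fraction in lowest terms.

To reach position 5 after 5 steps: need 5 steps of +1 and 0 of -1.
Favorable paths: C(5,5) = 1
Total paths: 2^5 = 32
P = 1/32 = 1/32

Answer: 1/32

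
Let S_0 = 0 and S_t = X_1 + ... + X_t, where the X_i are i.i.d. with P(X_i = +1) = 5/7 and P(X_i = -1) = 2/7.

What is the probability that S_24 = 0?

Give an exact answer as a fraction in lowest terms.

Answer: 386308000000000000/27368747340080916343

Derivation:
To be at 0 after 24 steps: need exactly 12 steps of +1 and 12 of -1.
Number of such sequences: C(24,12) = 2704156
Each has probability (5/7)^12 · (2/7)^12 = 1000000000000/191581231380566414401
P = 2704156 · 1000000000000/191581231380566414401 = 386308000000000000/27368747340080916343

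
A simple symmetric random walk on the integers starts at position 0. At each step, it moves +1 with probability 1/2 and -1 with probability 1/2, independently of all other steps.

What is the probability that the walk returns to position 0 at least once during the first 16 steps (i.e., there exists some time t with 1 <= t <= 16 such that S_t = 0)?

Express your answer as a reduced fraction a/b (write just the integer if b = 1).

Answer: 26333/32768

Derivation:
Count via complement. Let g(t,s) = #length-t paths at position s with S_1..S_t all ≠ 0.
g(t,s) = g(t-1,s-1) + g(t-1,s+1) for s ≠ 0; g(t,0) = 0.
t=0: g(0,0)=1
t=1: g(1,-1)=1 g(1,1)=1
t=2: g(2,-2)=1 g(2,2)=1
t=3: g(3,-3)=1 g(3,-1)=1 g(3,1)=1 g(3,3)=1
t=4: g(4,-4)=1 g(4,-2)=2 g(4,2)=2 g(4,4)=1
t=5: g(5,-5)=1 g(5,-3)=3 g(5,-1)=2 g(5,1)=2 g(5,3)=3 g(5,5)=1
t=6: g(6,-6)=1 g(6,-4)=4 g(6,-2)=5 g(6,2)=5 g(6,4)=4 g(6,6)=1
t=7: g(7,-7)=1 g(7,-5)=5 g(7,-3)=9 g(7,-1)=5 g(7,1)=5 g(7,3)=9 g(7,5)=5 g(7,7)=1
t=8: g(8,-8)=1 g(8,-6)=6 g(8,-4)=14 g(8,-2)=14 g(8,2)=14 g(8,4)=14 g(8,6)=6 g(8,8)=1
t=9: g(9,-9)=1 g(9,-7)=7 g(9,-5)=20 g(9,-3)=28 g(9,-1)=14 g(9,1)=14 g(9,3)=28 g(9,5)=20 g(9,7)=7 g(9,9)=1
t=10: g(10,-10)=1 g(10,-8)=8 g(10,-6)=27 g(10,-4)=48 g(10,-2)=42 g(10,2)=42 g(10,4)=48 g(10,6)=27 g(10,8)=8 g(10,10)=1
t=11: g(11,-11)=1 g(11,-9)=9 g(11,-7)=35 g(11,-5)=75 g(11,-3)=90 g(11,-1)=42 g(11,1)=42 g(11,3)=90 g(11,5)=75 g(11,7)=35 g(11,9)=9 g(11,11)=1
t=12: g(12,-12)=1 g(12,-10)=10 g(12,-8)=44 g(12,-6)=110 g(12,-4)=165 g(12,-2)=132 g(12,2)=132 g(12,4)=165 g(12,6)=110 g(12,8)=44 g(12,10)=10 g(12,12)=1
t=13: g(13,-13)=1 g(13,-11)=11 g(13,-9)=54 g(13,-7)=154 g(13,-5)=275 g(13,-3)=297 g(13,-1)=132 g(13,1)=132 g(13,3)=297 g(13,5)=275 g(13,7)=154 g(13,9)=54 g(13,11)=11 g(13,13)=1
t=14: g(14,-14)=1 g(14,-12)=12 g(14,-10)=65 g(14,-8)=208 g(14,-6)=429 g(14,-4)=572 g(14,-2)=429 g(14,2)=429 g(14,4)=572 g(14,6)=429 g(14,8)=208 g(14,10)=65 g(14,12)=12 g(14,14)=1
t=15: g(15,-15)=1 g(15,-13)=13 g(15,-11)=77 g(15,-9)=273 g(15,-7)=637 g(15,-5)=1001 g(15,-3)=1001 g(15,-1)=429 g(15,1)=429 g(15,3)=1001 g(15,5)=1001 g(15,7)=637 g(15,9)=273 g(15,11)=77 g(15,13)=13 g(15,15)=1
t=16: g(16,-16)=1 g(16,-14)=14 g(16,-12)=90 g(16,-10)=350 g(16,-8)=910 g(16,-6)=1638 g(16,-4)=2002 g(16,-2)=1430 g(16,2)=1430 g(16,4)=2002 g(16,6)=1638 g(16,8)=910 g(16,10)=350 g(16,12)=90 g(16,14)=14 g(16,16)=1
Paths never hitting 0: Σ_s g(16,s) = 12870
Paths hitting 0: 2^16 - 12870 = 52666
P = 52666/65536 = 26333/32768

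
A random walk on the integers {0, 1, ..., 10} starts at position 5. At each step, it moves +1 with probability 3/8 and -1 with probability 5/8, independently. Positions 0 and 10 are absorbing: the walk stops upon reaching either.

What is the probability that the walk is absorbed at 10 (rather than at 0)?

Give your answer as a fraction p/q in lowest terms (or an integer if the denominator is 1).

Biased walk: p = 3/8, q = 5/8, r = q/p = 5/3
Gambler's ruin: P(hit 10 before 0 | start at 5) = (1 - r^a)/(1 - r^N)
r^5 = 3125/243; r^10 = 9765625/59049
P = (1 - 3125/243) / (1 - 9765625/59049) = -2882/243 / -9706576/59049 = 243/3368

Answer: 243/3368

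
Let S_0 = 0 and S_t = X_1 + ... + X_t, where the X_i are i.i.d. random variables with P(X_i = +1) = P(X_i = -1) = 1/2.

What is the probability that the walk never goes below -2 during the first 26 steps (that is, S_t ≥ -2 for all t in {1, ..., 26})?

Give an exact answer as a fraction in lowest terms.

Let f(t,s) = #length-t paths at position s with S_1..S_t all ≥ -2.
f(t,s) = f(t-1,s-1) + f(t-1,s+1) for s ≥ -2; f(t,s) = 0 for s < -2.
t=0: f(0,0)=1
t=1: f(1,-1)=1 f(1,1)=1
t=2: f(2,-2)=1 f(2,0)=2 f(2,2)=1
t=3: f(3,-1)=3 f(3,1)=3 f(3,3)=1
t=4: f(4,-2)=3 f(4,0)=6 f(4,2)=4 f(4,4)=1
t=5: f(5,-1)=9 f(5,1)=10 f(5,3)=5 f(5,5)=1
t=6: f(6,-2)=9 f(6,0)=19 f(6,2)=15 f(6,4)=6 f(6,6)=1
t=7: f(7,-1)=28 f(7,1)=34 f(7,3)=21 f(7,5)=7 f(7,7)=1
t=8: f(8,-2)=28 f(8,0)=62 f(8,2)=55 f(8,4)=28 f(8,6)=8 f(8,8)=1
t=9: f(9,-1)=90 f(9,1)=117 f(9,3)=83 f(9,5)=36 f(9,7)=9 f(9,9)=1
t=10: f(10,-2)=90 f(10,0)=207 f(10,2)=200 f(10,4)=119 f(10,6)=45 f(10,8)=10 f(10,10)=1
t=11: f(11,-1)=297 f(11,1)=407 f(11,3)=319 f(11,5)=164 f(11,7)=55 f(11,9)=11 f(11,11)=1
t=12: f(12,-2)=297 f(12,0)=704 f(12,2)=726 f(12,4)=483 f(12,6)=219 f(12,8)=66 f(12,10)=12 f(12,12)=1
t=13: f(13,-1)=1001 f(13,1)=1430 f(13,3)=1209 f(13,5)=702 f(13,7)=285 f(13,9)=78 f(13,11)=13 f(13,13)=1
t=14: f(14,-2)=1001 f(14,0)=2431 f(14,2)=2639 f(14,4)=1911 f(14,6)=987 f(14,8)=363 f(14,10)=91 f(14,12)=14 f(14,14)=1
t=15: f(15,-1)=3432 f(15,1)=5070 f(15,3)=4550 f(15,5)=2898 f(15,7)=1350 f(15,9)=454 f(15,11)=105 f(15,13)=15 f(15,15)=1
t=16: f(16,-2)=3432 f(16,0)=8502 f(16,2)=9620 f(16,4)=7448 f(16,6)=4248 f(16,8)=1804 f(16,10)=559 f(16,12)=120 f(16,14)=16 f(16,16)=1
t=17: f(17,-1)=11934 f(17,1)=18122 f(17,3)=17068 f(17,5)=11696 f(17,7)=6052 f(17,9)=2363 f(17,11)=679 f(17,13)=136 f(17,15)=17 f(17,17)=1
t=18: f(18,-2)=11934 f(18,0)=30056 f(18,2)=35190 f(18,4)=28764 f(18,6)=17748 f(18,8)=8415 f(18,10)=3042 f(18,12)=815 f(18,14)=153 f(18,16)=18 f(18,18)=1
t=19: f(19,-1)=41990 f(19,1)=65246 f(19,3)=63954 f(19,5)=46512 f(19,7)=26163 f(19,9)=11457 f(19,11)=3857 f(19,13)=968 f(19,15)=171 f(19,17)=19 f(19,19)=1
t=20: f(20,-2)=41990 f(20,0)=107236 f(20,2)=129200 f(20,4)=110466 f(20,6)=72675 f(20,8)=37620 f(20,10)=15314 f(20,12)=4825 f(20,14)=1139 f(20,16)=190 f(20,18)=20 f(20,20)=1
t=21: f(21,-1)=149226 f(21,1)=236436 f(21,3)=239666 f(21,5)=183141 f(21,7)=110295 f(21,9)=52934 f(21,11)=20139 f(21,13)=5964 f(21,15)=1329 f(21,17)=210 f(21,19)=21 f(21,21)=1
t=22: f(22,-2)=149226 f(22,0)=385662 f(22,2)=476102 f(22,4)=422807 f(22,6)=293436 f(22,8)=163229 f(22,10)=73073 f(22,12)=26103 f(22,14)=7293 f(22,16)=1539 f(22,18)=231 f(22,20)=22 f(22,22)=1
t=23: f(23,-1)=534888 f(23,1)=861764 f(23,3)=898909 f(23,5)=716243 f(23,7)=456665 f(23,9)=236302 f(23,11)=99176 f(23,13)=33396 f(23,15)=8832 f(23,17)=1770 f(23,19)=253 f(23,21)=23 f(23,23)=1
t=24: f(24,-2)=534888 f(24,0)=1396652 f(24,2)=1760673 f(24,4)=1615152 f(24,6)=1172908 f(24,8)=692967 f(24,10)=335478 f(24,12)=132572 f(24,14)=42228 f(24,16)=10602 f(24,18)=2023 f(24,20)=276 f(24,22)=24 f(24,24)=1
t=25: f(25,-1)=1931540 f(25,1)=3157325 f(25,3)=3375825 f(25,5)=2788060 f(25,7)=1865875 f(25,9)=1028445 f(25,11)=468050 f(25,13)=174800 f(25,15)=52830 f(25,17)=12625 f(25,19)=2299 f(25,21)=300 f(25,23)=25 f(25,25)=1
t=26: f(26,-2)=1931540 f(26,0)=5088865 f(26,2)=6533150 f(26,4)=6163885 f(26,6)=4653935 f(26,8)=2894320 f(26,10)=1496495 f(26,12)=642850 f(26,14)=227630 f(26,16)=65455 f(26,18)=14924 f(26,20)=2599 f(26,22)=325 f(26,24)=26 f(26,26)=1
Σ_s f(26,s) = 29716000
P = 29716000/67108864 = 928625/2097152

Answer: 928625/2097152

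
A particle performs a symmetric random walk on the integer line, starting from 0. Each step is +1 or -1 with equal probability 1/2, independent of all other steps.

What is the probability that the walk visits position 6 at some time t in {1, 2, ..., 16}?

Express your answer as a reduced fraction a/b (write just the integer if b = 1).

Count via complement. Let g(t,s) = #length-t paths at position s with S_1..S_t all ≠ 6.
g(t,s) = g(t-1,s-1) + g(t-1,s+1) for s ≠ 6; g(t,6) = 0.
t=0: g(0,0)=1
t=1: g(1,-1)=1 g(1,1)=1
t=2: g(2,-2)=1 g(2,0)=2 g(2,2)=1
t=3: g(3,-3)=1 g(3,-1)=3 g(3,1)=3 g(3,3)=1
t=4: g(4,-4)=1 g(4,-2)=4 g(4,0)=6 g(4,2)=4 g(4,4)=1
t=5: g(5,-5)=1 g(5,-3)=5 g(5,-1)=10 g(5,1)=10 g(5,3)=5 g(5,5)=1
t=6: g(6,-6)=1 g(6,-4)=6 g(6,-2)=15 g(6,0)=20 g(6,2)=15 g(6,4)=6
t=7: g(7,-7)=1 g(7,-5)=7 g(7,-3)=21 g(7,-1)=35 g(7,1)=35 g(7,3)=21 g(7,5)=6
t=8: g(8,-8)=1 g(8,-6)=8 g(8,-4)=28 g(8,-2)=56 g(8,0)=70 g(8,2)=56 g(8,4)=27
t=9: g(9,-9)=1 g(9,-7)=9 g(9,-5)=36 g(9,-3)=84 g(9,-1)=126 g(9,1)=126 g(9,3)=83 g(9,5)=27
t=10: g(10,-10)=1 g(10,-8)=10 g(10,-6)=45 g(10,-4)=120 g(10,-2)=210 g(10,0)=252 g(10,2)=209 g(10,4)=110
t=11: g(11,-11)=1 g(11,-9)=11 g(11,-7)=55 g(11,-5)=165 g(11,-3)=330 g(11,-1)=462 g(11,1)=461 g(11,3)=319 g(11,5)=110
t=12: g(12,-12)=1 g(12,-10)=12 g(12,-8)=66 g(12,-6)=220 g(12,-4)=495 g(12,-2)=792 g(12,0)=923 g(12,2)=780 g(12,4)=429
t=13: g(13,-13)=1 g(13,-11)=13 g(13,-9)=78 g(13,-7)=286 g(13,-5)=715 g(13,-3)=1287 g(13,-1)=1715 g(13,1)=1703 g(13,3)=1209 g(13,5)=429
t=14: g(14,-14)=1 g(14,-12)=14 g(14,-10)=91 g(14,-8)=364 g(14,-6)=1001 g(14,-4)=2002 g(14,-2)=3002 g(14,0)=3418 g(14,2)=2912 g(14,4)=1638
t=15: g(15,-15)=1 g(15,-13)=15 g(15,-11)=105 g(15,-9)=455 g(15,-7)=1365 g(15,-5)=3003 g(15,-3)=5004 g(15,-1)=6420 g(15,1)=6330 g(15,3)=4550 g(15,5)=1638
t=16: g(16,-16)=1 g(16,-14)=16 g(16,-12)=120 g(16,-10)=560 g(16,-8)=1820 g(16,-6)=4368 g(16,-4)=8007 g(16,-2)=11424 g(16,0)=12750 g(16,2)=10880 g(16,4)=6188
Paths never hitting 6: Σ_s g(16,s) = 56134
Paths hitting 6: 2^16 - 56134 = 9402
P = 9402/65536 = 4701/32768

Answer: 4701/32768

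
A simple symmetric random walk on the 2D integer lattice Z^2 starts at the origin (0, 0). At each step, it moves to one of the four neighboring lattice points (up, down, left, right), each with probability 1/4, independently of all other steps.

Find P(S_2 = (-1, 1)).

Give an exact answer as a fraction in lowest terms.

Let h be the number of horizontal steps (so 2-h are vertical). To end at (-1,1) need (h-1)/2 right-steps and ((2-h)+1)/2 up-steps.
Sum over h with 1 ≤ h ≤ 1, h ≡ 1 (mod 2), 2-h ≡ 1 (mod 2):
h=1: C(2,1)·C(1,0)·C(1,1) = 2·1·1 = 2
Total favorable: 2
Total paths: 4^2 = 16
P = 2/16 = 1/8

Answer: 1/8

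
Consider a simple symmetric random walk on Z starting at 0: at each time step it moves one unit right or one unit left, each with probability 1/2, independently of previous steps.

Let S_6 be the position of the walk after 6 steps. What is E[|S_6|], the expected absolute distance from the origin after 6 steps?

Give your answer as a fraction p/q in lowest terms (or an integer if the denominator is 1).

Answer: 15/8

Derivation:
S_6 takes values m ≡ 0 (mod 2) with |m| ≤ 6; P(S_6=m) = C(6,(6+m)/2)/2^6.
Total paths: 2^6 = 64
Distribution: P(S=-6)=1/64, P(S=-4)=6/64, P(S=-2)=15/64, P(S=0)=20/64, P(S=2)=15/64, P(S=4)=6/64, P(S=6)=1/64
E[|S_6|] = Σ_m |m|·P(S_6=m) = 120/64 = 15/8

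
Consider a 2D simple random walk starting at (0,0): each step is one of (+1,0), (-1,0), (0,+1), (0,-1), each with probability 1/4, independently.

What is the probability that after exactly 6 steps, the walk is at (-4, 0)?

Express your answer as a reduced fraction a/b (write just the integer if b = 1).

Let h be the number of horizontal steps (so 6-h are vertical). To end at (-4,0) need (h-4)/2 right-steps and ((6-h)+0)/2 up-steps.
Sum over h with 4 ≤ h ≤ 6, h ≡ 0 (mod 2), 6-h ≡ 0 (mod 2):
h=4: C(6,4)·C(4,0)·C(2,1) = 15·1·2 = 30
h=6: C(6,6)·C(6,1)·C(0,0) = 1·6·1 = 6
Total favorable: 36
Total paths: 4^6 = 4096
P = 36/4096 = 9/1024

Answer: 9/1024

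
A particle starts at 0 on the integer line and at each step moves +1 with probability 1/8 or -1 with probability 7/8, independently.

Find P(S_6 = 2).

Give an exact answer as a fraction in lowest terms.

Answer: 735/262144

Derivation:
To reach position 2 after 6 steps: need 4 steps of +1 and 2 steps of -1.
Number of such sequences: C(6,4) = 15
Each has probability (1/8)^4 · (7/8)^2 = 49/262144
P = 15 · 49/262144 = 735/262144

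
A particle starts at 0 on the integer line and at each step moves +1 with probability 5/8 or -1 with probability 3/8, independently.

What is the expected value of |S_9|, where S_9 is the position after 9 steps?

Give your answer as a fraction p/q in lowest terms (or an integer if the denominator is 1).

S_9 takes values m ≡ 1 (mod 2) with |m| ≤ 9; P(S_9=m) = C(9,(9+m)/2) · (5/8)^((9+m)/2) · (3/8)^((9-m)/2).
Distribution: P(S=-9)=19683/134217728, P(S=-7)=295245/134217728, P(S=-5)=492075/33554432, P(S=-3)=1913625/33554432, P(S=-1)=9568125/67108864, P(S=1)=15946875/67108864, P(S=3)=8859375/33554432, P(S=5)=6328125/33554432, P(S=7)=10546875/134217728, P(S=9)=1953125/134217728
E[|S_9|] = Σ_m |m|·P(S_9=m) = 25647507/8388608

Answer: 25647507/8388608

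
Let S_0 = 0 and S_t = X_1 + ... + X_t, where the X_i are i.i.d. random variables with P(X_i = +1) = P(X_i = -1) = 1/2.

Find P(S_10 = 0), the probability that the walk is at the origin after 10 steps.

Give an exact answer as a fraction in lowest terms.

Answer: 63/256

Derivation:
To return to 0 after 10 steps: need exactly 5 steps of +1 and 5 of -1.
Favorable paths: C(10,5) = 252
Total paths: 2^10 = 1024
P = 252/1024 = 63/256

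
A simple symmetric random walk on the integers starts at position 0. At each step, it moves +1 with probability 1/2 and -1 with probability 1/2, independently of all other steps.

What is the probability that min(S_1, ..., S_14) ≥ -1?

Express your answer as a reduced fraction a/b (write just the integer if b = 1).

Let f(t,s) = #length-t paths at position s with S_1..S_t all ≥ -1.
f(t,s) = f(t-1,s-1) + f(t-1,s+1) for s ≥ -1; f(t,s) = 0 for s < -1.
t=0: f(0,0)=1
t=1: f(1,-1)=1 f(1,1)=1
t=2: f(2,0)=2 f(2,2)=1
t=3: f(3,-1)=2 f(3,1)=3 f(3,3)=1
t=4: f(4,0)=5 f(4,2)=4 f(4,4)=1
t=5: f(5,-1)=5 f(5,1)=9 f(5,3)=5 f(5,5)=1
t=6: f(6,0)=14 f(6,2)=14 f(6,4)=6 f(6,6)=1
t=7: f(7,-1)=14 f(7,1)=28 f(7,3)=20 f(7,5)=7 f(7,7)=1
t=8: f(8,0)=42 f(8,2)=48 f(8,4)=27 f(8,6)=8 f(8,8)=1
t=9: f(9,-1)=42 f(9,1)=90 f(9,3)=75 f(9,5)=35 f(9,7)=9 f(9,9)=1
t=10: f(10,0)=132 f(10,2)=165 f(10,4)=110 f(10,6)=44 f(10,8)=10 f(10,10)=1
t=11: f(11,-1)=132 f(11,1)=297 f(11,3)=275 f(11,5)=154 f(11,7)=54 f(11,9)=11 f(11,11)=1
t=12: f(12,0)=429 f(12,2)=572 f(12,4)=429 f(12,6)=208 f(12,8)=65 f(12,10)=12 f(12,12)=1
t=13: f(13,-1)=429 f(13,1)=1001 f(13,3)=1001 f(13,5)=637 f(13,7)=273 f(13,9)=77 f(13,11)=13 f(13,13)=1
t=14: f(14,0)=1430 f(14,2)=2002 f(14,4)=1638 f(14,6)=910 f(14,8)=350 f(14,10)=90 f(14,12)=14 f(14,14)=1
Σ_s f(14,s) = 6435
P = 6435/16384 = 6435/16384

Answer: 6435/16384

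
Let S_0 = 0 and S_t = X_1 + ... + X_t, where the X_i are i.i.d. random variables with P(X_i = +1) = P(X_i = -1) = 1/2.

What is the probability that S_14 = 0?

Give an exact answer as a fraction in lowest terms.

Answer: 429/2048

Derivation:
To return to 0 after 14 steps: need exactly 7 steps of +1 and 7 of -1.
Favorable paths: C(14,7) = 3432
Total paths: 2^14 = 16384
P = 3432/16384 = 429/2048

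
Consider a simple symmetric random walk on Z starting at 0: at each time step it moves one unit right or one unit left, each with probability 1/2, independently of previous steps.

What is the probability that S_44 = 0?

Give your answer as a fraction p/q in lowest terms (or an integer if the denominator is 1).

To return to 0 after 44 steps: need exactly 22 steps of +1 and 22 of -1.
Favorable paths: C(44,22) = 2104098963720
Total paths: 2^44 = 17592186044416
P = 2104098963720/17592186044416 = 263012370465/2199023255552

Answer: 263012370465/2199023255552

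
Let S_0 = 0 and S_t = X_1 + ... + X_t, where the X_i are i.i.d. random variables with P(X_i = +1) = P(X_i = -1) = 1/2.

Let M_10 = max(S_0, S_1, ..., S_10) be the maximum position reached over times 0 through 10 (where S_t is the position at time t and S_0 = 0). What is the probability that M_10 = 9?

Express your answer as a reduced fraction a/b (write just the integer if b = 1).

Answer: 1/1024

Derivation:
Let M_10 = max(S_0,...,S_10). Use the reflection principle: for j ≥ 1, #{paths with M_10 ≥ j} = #{S_10 ≥ j} + #{S_10 ≥ j+1}.
By reflection, #{M_10 ≥ 9} = #{S_10 ≥ 9} + #{S_10 ≥ 10} = 1 + 1 = 2.
#{M_10 ≥ 10} = #{S_10 ≥ 10} + #{S_10 ≥ 11} = 1 + 0 = 1.
#{M_10 = 9} = 2 - 1 = 1.
P(M_10 = 9) = 1/1024 = 1/1024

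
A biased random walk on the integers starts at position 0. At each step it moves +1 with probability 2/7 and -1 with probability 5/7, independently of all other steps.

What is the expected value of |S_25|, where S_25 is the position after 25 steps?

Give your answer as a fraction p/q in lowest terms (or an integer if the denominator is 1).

Answer: 294411572174146990075/27368747340080916343

Derivation:
S_25 takes values m ≡ 1 (mod 2) with |m| ≤ 25; P(S_25=m) = C(25,(25+m)/2) · (2/7)^((25+m)/2) · (5/7)^((25-m)/2).
Distribution: P(S=-25)=298023223876953125/1341068619663964900807, P(S=-23)=2980232238769531250/1341068619663964900807, P(S=-21)=14305114746093750000/1341068619663964900807, P(S=-19)=43869018554687500000/1341068619663964900807, P(S=-17)=96511840820312500000/1341068619663964900807, P(S=-15)=23162841796875000000/191581231380566414401, P(S=-13)=30883789062500000000/191581231380566414401, P(S=-11)=234716796875000000000/1341068619663964900807, P(S=-9)=211245117187500000000/1341068619663964900807, P(S=-7)=159607421875000000000/1341068619663964900807, P(S=-5)=102148750000000000000/1341068619663964900807, P(S=-3)=55717500000000000000/1341068619663964900807, P(S=-1)=3714500000000000000/191581231380566414401, P(S=1)=1485800000000000000/191581231380566414401, P(S=3)=3565920000000000000/1341068619663964900807, P(S=5)=1046003200000000000/1341068619663964900807, P(S=7)=261500800000000000/1341068619663964900807, P(S=9)=55376640000000000/1341068619663964900807, P(S=11)=9844736000000000/1341068619663964900807, P(S=13)=207257600000000/191581231380566414401, P(S=15)=24870912000000/191581231380566414401, P(S=17)=16580608000000/1341068619663964900807, P(S=19)=1205862400000/1341068619663964900807, P(S=21)=62914560000/1341068619663964900807, P(S=23)=2097152000/1341068619663964900807, P(S=25)=33554432/1341068619663964900807
E[|S_25|] = Σ_m |m|·P(S_25=m) = 294411572174146990075/27368747340080916343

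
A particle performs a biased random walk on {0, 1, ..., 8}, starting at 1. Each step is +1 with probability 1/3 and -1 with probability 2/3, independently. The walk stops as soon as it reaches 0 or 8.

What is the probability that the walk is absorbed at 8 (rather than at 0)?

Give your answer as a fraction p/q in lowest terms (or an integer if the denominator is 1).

Answer: 1/255

Derivation:
Biased walk: p = 1/3, q = 2/3, r = q/p = 2
Gambler's ruin: P(hit 8 before 0 | start at 1) = (1 - r^a)/(1 - r^N)
r^1 = 2; r^8 = 256
P = (1 - 2) / (1 - 256) = -1 / -255 = 1/255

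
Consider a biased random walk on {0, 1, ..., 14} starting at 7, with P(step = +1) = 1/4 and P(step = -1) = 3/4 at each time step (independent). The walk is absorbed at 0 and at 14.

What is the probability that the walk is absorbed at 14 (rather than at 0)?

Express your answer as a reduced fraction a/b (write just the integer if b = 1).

Biased walk: p = 1/4, q = 3/4, r = q/p = 3
Gambler's ruin: P(hit 14 before 0 | start at 7) = (1 - r^a)/(1 - r^N)
r^7 = 2187; r^14 = 4782969
P = (1 - 2187) / (1 - 4782969) = -2186 / -4782968 = 1/2188

Answer: 1/2188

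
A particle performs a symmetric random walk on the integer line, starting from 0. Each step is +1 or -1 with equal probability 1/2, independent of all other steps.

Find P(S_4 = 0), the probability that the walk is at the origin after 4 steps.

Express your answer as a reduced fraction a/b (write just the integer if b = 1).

To return to 0 after 4 steps: need exactly 2 steps of +1 and 2 of -1.
Favorable paths: C(4,2) = 6
Total paths: 2^4 = 16
P = 6/16 = 3/8

Answer: 3/8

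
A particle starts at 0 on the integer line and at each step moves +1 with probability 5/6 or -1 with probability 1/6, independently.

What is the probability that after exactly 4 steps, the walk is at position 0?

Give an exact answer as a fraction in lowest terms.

Answer: 25/216

Derivation:
To be at 0 after 4 steps: need exactly 2 steps of +1 and 2 of -1.
Number of such sequences: C(4,2) = 6
Each has probability (5/6)^2 · (1/6)^2 = 25/1296
P = 6 · 25/1296 = 25/216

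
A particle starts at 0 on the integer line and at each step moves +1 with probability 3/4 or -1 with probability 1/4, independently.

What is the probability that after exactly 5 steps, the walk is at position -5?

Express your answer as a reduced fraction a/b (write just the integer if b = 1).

To reach position -5 after 5 steps: need 0 steps of +1 and 5 steps of -1.
Number of such sequences: C(5,0) = 1
Each has probability (3/4)^0 · (1/4)^5 = 1/1024
P = 1 · 1/1024 = 1/1024

Answer: 1/1024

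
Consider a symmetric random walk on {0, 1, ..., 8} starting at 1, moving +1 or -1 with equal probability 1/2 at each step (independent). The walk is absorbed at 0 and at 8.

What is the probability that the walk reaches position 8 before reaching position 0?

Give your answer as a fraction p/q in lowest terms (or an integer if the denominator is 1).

Symmetric walk (p = 1/2): the harmonic-function argument gives P(hit 8 before 0 | start at 1) = a/N.
P = 1/8 = 1/8

Answer: 1/8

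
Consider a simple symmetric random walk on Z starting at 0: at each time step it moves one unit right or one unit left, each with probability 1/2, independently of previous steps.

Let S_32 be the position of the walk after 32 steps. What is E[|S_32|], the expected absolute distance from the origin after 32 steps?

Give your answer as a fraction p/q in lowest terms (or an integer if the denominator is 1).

S_32 takes values m ≡ 0 (mod 2) with |m| ≤ 32; P(S_32=m) = C(32,(32+m)/2)/2^32.
Total paths: 2^32 = 4294967296
Distribution: P(S=-32)=1/4294967296, P(S=-30)=32/4294967296, P(S=-28)=496/4294967296, P(S=-26)=4960/4294967296, P(S=-24)=35960/4294967296, P(S=-22)=201376/4294967296, P(S=-20)=906192/4294967296, P(S=-18)=3365856/4294967296, P(S=-16)=10518300/4294967296, P(S=-14)=28048800/4294967296, P(S=-12)=64512240/4294967296, P(S=-10)=129024480/4294967296, P(S=-8)=225792840/4294967296, P(S=-6)=347373600/4294967296, P(S=-4)=471435600/4294967296, P(S=-2)=565722720/4294967296, P(S=0)=601080390/4294967296, P(S=2)=565722720/4294967296, P(S=4)=471435600/4294967296, P(S=6)=347373600/4294967296, P(S=8)=225792840/4294967296, P(S=10)=129024480/4294967296, P(S=12)=64512240/4294967296, P(S=14)=28048800/4294967296, P(S=16)=10518300/4294967296, P(S=18)=3365856/4294967296, P(S=20)=906192/4294967296, P(S=22)=201376/4294967296, P(S=24)=35960/4294967296, P(S=26)=4960/4294967296, P(S=28)=496/4294967296, P(S=30)=32/4294967296, P(S=32)=1/4294967296
E[|S_32|] = Σ_m |m|·P(S_32=m) = 19234572480/4294967296 = 300540195/67108864

Answer: 300540195/67108864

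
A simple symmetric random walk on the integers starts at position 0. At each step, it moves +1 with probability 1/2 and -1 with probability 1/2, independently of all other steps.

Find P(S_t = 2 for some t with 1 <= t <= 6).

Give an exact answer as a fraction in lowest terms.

Answer: 29/64

Derivation:
Count via complement. Let g(t,s) = #length-t paths at position s with S_1..S_t all ≠ 2.
g(t,s) = g(t-1,s-1) + g(t-1,s+1) for s ≠ 2; g(t,2) = 0.
t=0: g(0,0)=1
t=1: g(1,-1)=1 g(1,1)=1
t=2: g(2,-2)=1 g(2,0)=2
t=3: g(3,-3)=1 g(3,-1)=3 g(3,1)=2
t=4: g(4,-4)=1 g(4,-2)=4 g(4,0)=5
t=5: g(5,-5)=1 g(5,-3)=5 g(5,-1)=9 g(5,1)=5
t=6: g(6,-6)=1 g(6,-4)=6 g(6,-2)=14 g(6,0)=14
Paths never hitting 2: Σ_s g(6,s) = 35
Paths hitting 2: 2^6 - 35 = 29
P = 29/64 = 29/64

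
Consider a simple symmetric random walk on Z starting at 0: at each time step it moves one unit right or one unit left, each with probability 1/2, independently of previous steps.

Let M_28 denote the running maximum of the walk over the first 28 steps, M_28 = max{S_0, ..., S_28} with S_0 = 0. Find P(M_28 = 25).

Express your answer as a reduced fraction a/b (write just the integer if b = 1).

Answer: 7/67108864

Derivation:
Let M_28 = max(S_0,...,S_28). Use the reflection principle: for j ≥ 1, #{paths with M_28 ≥ j} = #{S_28 ≥ j} + #{S_28 ≥ j+1}.
By reflection, #{M_28 ≥ 25} = #{S_28 ≥ 25} + #{S_28 ≥ 26} = 29 + 29 = 58.
#{M_28 ≥ 26} = #{S_28 ≥ 26} + #{S_28 ≥ 27} = 29 + 1 = 30.
#{M_28 = 25} = 58 - 30 = 28.
P(M_28 = 25) = 28/268435456 = 7/67108864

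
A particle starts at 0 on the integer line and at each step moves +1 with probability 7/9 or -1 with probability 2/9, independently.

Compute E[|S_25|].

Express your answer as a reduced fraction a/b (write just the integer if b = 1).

Answer: 1108138513447079151397525/79766443076872509863361

Derivation:
S_25 takes values m ≡ 1 (mod 2) with |m| ≤ 25; P(S_25=m) = C(25,(25+m)/2) · (7/9)^((25+m)/2) · (2/9)^((25-m)/2).
Distribution: P(S=-25)=33554432/717897987691852588770249, P(S=-23)=2936012800/717897987691852588770249, P(S=-21)=41104179200/239299329230617529590083, P(S=-19)=3308886425600/717897987691852588770249, P(S=-17)=63696063692800/717897987691852588770249, P(S=-15)=312110712094720/239299329230617529590083, P(S=-13)=10923874923315200/717897987691852588770249, P(S=-11)=103776811771494400/717897987691852588770249, P(S=-9)=90804710300057600/79766443076872509863361, P(S=-7)=5402880262853427200/717897987691852588770249, P(S=-5)=30256129471979192320/717897987691852588770249, P(S=-3)=48134751432694169600/239299329230617529590083, P(S=-1)=589650705050503577600/717897987691852588770249, P(S=1)=2063777467676762521600/717897987691852588770249, P(S=3)=2063777467676762521600/239299329230617529590083, P(S=5)=15891086501111071416320/717897987691852588770249, P(S=7)=34761751721180468723200/717897987691852588770249, P(S=9)=7156831236713625913600/79766443076872509863361, P(S=11)=100195637313990762790400/717897987691852588770249, P(S=13)=129199637589093352019200/717897987691852588770249, P(S=15)=45219873156182673206720/239299329230617529590083, P(S=17)=113049682890456683016800/717897987691852588770249, P(S=19)=71940707293926980101600/717897987691852588770249, P(S=21)=10947498936032366537200/239299329230617529590083, P(S=23)=9579061569028320720050/717897987691852588770249, P(S=25)=1341068619663964900807/717897987691852588770249
E[|S_25|] = Σ_m |m|·P(S_25=m) = 1108138513447079151397525/79766443076872509863361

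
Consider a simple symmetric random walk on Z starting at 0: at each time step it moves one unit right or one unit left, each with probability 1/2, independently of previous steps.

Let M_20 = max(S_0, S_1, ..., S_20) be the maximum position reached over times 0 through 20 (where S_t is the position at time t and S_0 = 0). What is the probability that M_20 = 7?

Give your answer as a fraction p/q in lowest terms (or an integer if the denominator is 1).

Answer: 4845/131072

Derivation:
Let M_20 = max(S_0,...,S_20). Use the reflection principle: for j ≥ 1, #{paths with M_20 ≥ j} = #{S_20 ≥ j} + #{S_20 ≥ j+1}.
By reflection, #{M_20 ≥ 7} = #{S_20 ≥ 7} + #{S_20 ≥ 8} = 60460 + 60460 = 120920.
#{M_20 ≥ 8} = #{S_20 ≥ 8} + #{S_20 ≥ 9} = 60460 + 21700 = 82160.
#{M_20 = 7} = 120920 - 82160 = 38760.
P(M_20 = 7) = 38760/1048576 = 4845/131072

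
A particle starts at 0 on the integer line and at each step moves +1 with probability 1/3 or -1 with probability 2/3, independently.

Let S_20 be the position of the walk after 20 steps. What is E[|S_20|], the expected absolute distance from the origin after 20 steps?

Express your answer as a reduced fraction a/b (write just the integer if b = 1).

S_20 takes values m ≡ 0 (mod 2) with |m| ≤ 20; P(S_20=m) = C(20,(20+m)/2) · (1/3)^((20+m)/2) · (2/3)^((20-m)/2).
Distribution: P(S=-20)=1048576/3486784401, P(S=-18)=10485760/3486784401, P(S=-16)=49807360/3486784401, P(S=-14)=49807360/1162261467, P(S=-12)=105840640/1162261467, P(S=-10)=169345024/1162261467, P(S=-8)=211681280/1162261467, P(S=-6)=211681280/1162261467, P(S=-4)=171991040/1162261467, P(S=-2)=343982080/3486784401, P(S=0)=189190144/3486784401, P(S=2)=85995520/3486784401, P(S=4)=10749440/1162261467, P(S=6)=3307520/1162261467, P(S=8)=826880/1162261467, P(S=10)=165376/1162261467, P(S=12)=25840/1162261467, P(S=14)=3040/1162261467, P(S=16)=760/3486784401, P(S=18)=40/3486784401, P(S=20)=1/3486784401
E[|S_20|] = Σ_m |m|·P(S_20=m) = 24018023140/3486784401

Answer: 24018023140/3486784401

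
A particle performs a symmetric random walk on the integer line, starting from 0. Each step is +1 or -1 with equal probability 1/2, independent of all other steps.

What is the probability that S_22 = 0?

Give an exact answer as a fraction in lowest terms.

Answer: 88179/524288

Derivation:
To return to 0 after 22 steps: need exactly 11 steps of +1 and 11 of -1.
Favorable paths: C(22,11) = 705432
Total paths: 2^22 = 4194304
P = 705432/4194304 = 88179/524288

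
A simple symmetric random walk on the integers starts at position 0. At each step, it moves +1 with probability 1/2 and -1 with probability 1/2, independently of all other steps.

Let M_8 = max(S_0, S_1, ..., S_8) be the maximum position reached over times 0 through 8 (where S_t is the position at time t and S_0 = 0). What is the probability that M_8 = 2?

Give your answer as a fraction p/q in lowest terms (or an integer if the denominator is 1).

Answer: 7/32

Derivation:
Let M_8 = max(S_0,...,S_8). Use the reflection principle: for j ≥ 1, #{paths with M_8 ≥ j} = #{S_8 ≥ j} + #{S_8 ≥ j+1}.
By reflection, #{M_8 ≥ 2} = #{S_8 ≥ 2} + #{S_8 ≥ 3} = 93 + 37 = 130.
#{M_8 ≥ 3} = #{S_8 ≥ 3} + #{S_8 ≥ 4} = 37 + 37 = 74.
#{M_8 = 2} = 130 - 74 = 56.
P(M_8 = 2) = 56/256 = 7/32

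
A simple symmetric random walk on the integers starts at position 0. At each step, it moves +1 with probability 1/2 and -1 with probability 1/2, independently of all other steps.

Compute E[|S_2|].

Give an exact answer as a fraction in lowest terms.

S_2 takes values m ≡ 0 (mod 2) with |m| ≤ 2; P(S_2=m) = C(2,(2+m)/2)/2^2.
Total paths: 2^2 = 4
Distribution: P(S=-2)=1/4, P(S=0)=2/4, P(S=2)=1/4
E[|S_2|] = Σ_m |m|·P(S_2=m) = 4/4 = 1

Answer: 1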